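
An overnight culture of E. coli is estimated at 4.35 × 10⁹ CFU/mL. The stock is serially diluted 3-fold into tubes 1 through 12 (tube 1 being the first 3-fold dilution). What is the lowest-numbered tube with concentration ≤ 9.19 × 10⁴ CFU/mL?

Tube n has concentration 4.35 × 10⁹ CFU/mL / 3ⁿ.
Need 3ⁿ ≥ 4.35 × 10⁹ CFU/mL / 9.19 × 10⁴ CFU/mL = 4.73 × 10⁴, so n ≥ 9.80.
First such tube: n = 10.

tube 10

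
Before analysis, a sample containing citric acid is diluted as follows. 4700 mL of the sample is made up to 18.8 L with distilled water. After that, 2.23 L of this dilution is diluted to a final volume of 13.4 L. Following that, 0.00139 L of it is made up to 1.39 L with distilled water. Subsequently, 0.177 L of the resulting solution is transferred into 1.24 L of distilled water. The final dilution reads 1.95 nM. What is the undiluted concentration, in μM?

Overall dilution factor = 4 × 6.009 × 1000 × 8.006 = 1.92 × 10⁵.
Original = 1.95 nM × 1.92 × 10⁵ = 3.75 × 10⁵ nM = 375 μM.

375 μM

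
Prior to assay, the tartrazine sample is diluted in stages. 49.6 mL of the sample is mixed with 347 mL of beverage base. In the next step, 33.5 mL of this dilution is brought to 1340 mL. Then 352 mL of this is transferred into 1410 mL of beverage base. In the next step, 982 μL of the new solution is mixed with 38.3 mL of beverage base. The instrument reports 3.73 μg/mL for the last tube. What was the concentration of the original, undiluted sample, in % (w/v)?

23.9 % (w/v)

Overall dilution factor = 7.996 × 40 × 5.006 × 40.00 = 6.40 × 10⁴.
Original = 3.73 μg/mL × 6.40 × 10⁴ = 2.39 × 10⁵ μg/mL = 23.9 % (w/v).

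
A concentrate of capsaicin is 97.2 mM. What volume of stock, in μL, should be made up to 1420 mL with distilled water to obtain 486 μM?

486 μM = 0.486 mM.
V₁ = C₂V₂/C₁ = 0.486 × 1420 / 97.2 = 7.10 mL = 7100 μL.

7100 μL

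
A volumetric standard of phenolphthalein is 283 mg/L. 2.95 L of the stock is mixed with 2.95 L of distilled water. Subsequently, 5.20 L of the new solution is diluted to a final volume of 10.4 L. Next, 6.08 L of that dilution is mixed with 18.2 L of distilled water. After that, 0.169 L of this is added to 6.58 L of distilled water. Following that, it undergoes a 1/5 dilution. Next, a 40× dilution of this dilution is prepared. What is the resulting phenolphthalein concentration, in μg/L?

Overall dilution factor = 2 × 2 × 3.993 × 39.93 × 5 × 40 = 1.28 × 10⁵.
283 mg/L / 1.28 × 10⁵ = 2.22 × 10⁻³ mg/L = 2.22 μg/L.

2.22 μg/L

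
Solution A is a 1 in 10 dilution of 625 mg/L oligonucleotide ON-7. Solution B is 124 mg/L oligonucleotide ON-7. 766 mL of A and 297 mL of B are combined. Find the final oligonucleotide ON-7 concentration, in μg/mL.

79.7 μg/mL

C_A = 625 mg/L / 10 = 62.5 mg/L.
C_mix = (C_A·V_A + C_B·V_B)/(V_A + V_B) = (62.5×766 + 124×297) / 1063 = 79.7 mg/L = 79.7 μg/mL.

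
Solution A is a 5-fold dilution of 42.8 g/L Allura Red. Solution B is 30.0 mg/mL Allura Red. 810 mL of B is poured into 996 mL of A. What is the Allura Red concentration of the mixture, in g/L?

C_A = 42.8 g/L / 5 = 8.56 g/L.
C_B = 30.0 mg/mL = 30.0 g/L.
C_mix = (C_A·V_A + C_B·V_B)/(V_A + V_B) = (8.56×996 + 30.0×810) / 1806 = 18.2 g/L.

18.2 g/L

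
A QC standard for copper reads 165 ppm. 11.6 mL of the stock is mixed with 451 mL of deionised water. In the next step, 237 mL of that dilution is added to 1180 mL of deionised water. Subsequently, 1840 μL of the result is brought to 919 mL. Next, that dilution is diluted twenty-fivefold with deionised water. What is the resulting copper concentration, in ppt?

55.4 ppt

Overall dilution factor = 39.88 × 5.979 × 499.5 × 25 = 2.98 × 10⁶.
165 ppm / 2.98 × 10⁶ = 5.54 × 10⁻⁵ ppm = 55.4 ppt.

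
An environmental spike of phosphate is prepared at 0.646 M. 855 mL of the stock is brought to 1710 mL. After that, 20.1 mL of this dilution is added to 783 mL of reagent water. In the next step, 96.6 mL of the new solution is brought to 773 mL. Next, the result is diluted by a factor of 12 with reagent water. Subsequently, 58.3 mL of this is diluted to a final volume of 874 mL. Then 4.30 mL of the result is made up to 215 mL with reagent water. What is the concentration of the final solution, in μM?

0.112 μM

Overall dilution factor = 2 × 39.96 × 8.002 × 12 × 14.99 × 50 = 5.75 × 10⁶.
0.646 M / 5.75 × 10⁶ = 1.12 × 10⁻⁷ M = 0.112 μM.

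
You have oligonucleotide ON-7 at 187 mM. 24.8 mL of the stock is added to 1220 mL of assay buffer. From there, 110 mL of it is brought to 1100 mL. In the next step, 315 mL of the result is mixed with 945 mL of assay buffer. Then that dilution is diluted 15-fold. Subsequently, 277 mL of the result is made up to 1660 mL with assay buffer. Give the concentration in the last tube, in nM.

Overall dilution factor = 50.19 × 10 × 4 × 15 × 5.993 = 1.80 × 10⁵.
187 mM / 1.80 × 10⁵ = 1.04 × 10⁻³ mM = 1040 nM.

1040 nM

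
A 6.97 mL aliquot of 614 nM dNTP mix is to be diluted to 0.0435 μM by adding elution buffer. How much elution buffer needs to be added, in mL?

91.4 mL

0.0435 μM = 43.5 nM.
V₂ = C₁V₁/C₂ = 614 × 6.97 / 43.5 = 98.4 mL.
Diluent to add = V₂ − V₁ = 98.4 − 6.97 = 91.4 mL.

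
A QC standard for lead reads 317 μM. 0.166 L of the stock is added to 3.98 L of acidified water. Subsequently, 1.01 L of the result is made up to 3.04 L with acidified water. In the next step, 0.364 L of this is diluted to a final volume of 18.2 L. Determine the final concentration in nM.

Overall dilution factor = 24.98 × 3.010 × 50 = 3759.
317 μM / 3759 = 0.0843 μM = 84.3 nM.

84.3 nM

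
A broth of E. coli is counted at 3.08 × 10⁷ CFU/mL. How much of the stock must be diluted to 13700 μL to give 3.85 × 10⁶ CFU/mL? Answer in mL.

1.71 mL

V₁ = C₂V₂/C₁ = 3.85 × 10⁶ × 13700 / 3.08 × 10⁷ = 1712 μL = 1.71 mL.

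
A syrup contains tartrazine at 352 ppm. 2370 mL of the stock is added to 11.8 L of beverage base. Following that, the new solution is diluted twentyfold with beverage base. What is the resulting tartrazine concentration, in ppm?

2.94 ppm

Overall dilution factor = 5.979 × 20 = 120.
352 ppm / 120 = 2.94 ppm.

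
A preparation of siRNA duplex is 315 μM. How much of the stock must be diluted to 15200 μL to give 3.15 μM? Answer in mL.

0.152 mL

V₁ = C₂V₂/C₁ = 3.15 × 15200 / 315 = 152 μL = 0.152 mL.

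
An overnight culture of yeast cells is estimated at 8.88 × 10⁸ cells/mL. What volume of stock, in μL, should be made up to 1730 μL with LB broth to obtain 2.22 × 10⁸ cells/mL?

432 μL

V₁ = C₂V₂/C₁ = 2.22 × 10⁸ × 1730 / 8.88 × 10⁸ = 432 μL.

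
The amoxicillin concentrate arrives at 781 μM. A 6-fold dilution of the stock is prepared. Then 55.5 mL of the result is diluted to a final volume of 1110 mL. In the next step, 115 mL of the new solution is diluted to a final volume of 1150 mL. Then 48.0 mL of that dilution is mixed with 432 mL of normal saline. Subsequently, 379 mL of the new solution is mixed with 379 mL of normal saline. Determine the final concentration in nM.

32.5 nM

Overall dilution factor = 6 × 20 × 10 × 10 × 2 = 2.40 × 10⁴.
781 μM / 2.40 × 10⁴ = 0.0325 μM = 32.5 nM.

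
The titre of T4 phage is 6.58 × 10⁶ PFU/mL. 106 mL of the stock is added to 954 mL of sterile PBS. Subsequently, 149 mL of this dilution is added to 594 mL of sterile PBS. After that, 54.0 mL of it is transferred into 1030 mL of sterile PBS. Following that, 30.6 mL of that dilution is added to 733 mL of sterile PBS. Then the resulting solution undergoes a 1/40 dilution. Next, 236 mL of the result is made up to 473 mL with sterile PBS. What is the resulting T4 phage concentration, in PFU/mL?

Overall dilution factor = 10 × 4.987 × 20.07 × 24.95 × 40 × 2.004 = 2.00 × 10⁶.
6.58 × 10⁶ PFU/mL / 2.00 × 10⁶ = 3.29 PFU/mL.

3.29 PFU/mL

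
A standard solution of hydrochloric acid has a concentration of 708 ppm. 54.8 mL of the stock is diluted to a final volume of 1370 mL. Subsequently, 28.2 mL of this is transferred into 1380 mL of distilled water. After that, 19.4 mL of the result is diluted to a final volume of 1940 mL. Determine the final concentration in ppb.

Overall dilution factor = 25 × 49.94 × 100 = 1.25 × 10⁵.
708 ppm / 1.25 × 10⁵ = 5.67 × 10⁻³ ppm = 5.67 ppb.

5.67 ppb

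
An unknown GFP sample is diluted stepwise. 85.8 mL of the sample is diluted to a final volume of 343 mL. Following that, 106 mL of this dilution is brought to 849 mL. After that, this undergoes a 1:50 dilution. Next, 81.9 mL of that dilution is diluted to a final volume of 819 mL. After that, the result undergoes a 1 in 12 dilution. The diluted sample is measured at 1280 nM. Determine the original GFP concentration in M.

0.246 M

Overall dilution factor = 3.998 × 8.009 × 50 × 10 × 12 = 1.92 × 10⁵.
Original = 1280 nM × 1.92 × 10⁵ = 2.46 × 10⁸ nM = 0.246 M.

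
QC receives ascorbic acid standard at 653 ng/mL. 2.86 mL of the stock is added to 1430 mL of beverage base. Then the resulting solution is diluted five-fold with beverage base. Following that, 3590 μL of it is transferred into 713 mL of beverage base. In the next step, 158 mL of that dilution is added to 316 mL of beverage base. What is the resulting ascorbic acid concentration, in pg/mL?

0.435 pg/mL

Overall dilution factor = 501 × 5 × 199.6 × 3 = 1.50 × 10⁶.
653 ng/mL / 1.50 × 10⁶ = 4.35 × 10⁻⁴ ng/mL = 0.435 pg/mL.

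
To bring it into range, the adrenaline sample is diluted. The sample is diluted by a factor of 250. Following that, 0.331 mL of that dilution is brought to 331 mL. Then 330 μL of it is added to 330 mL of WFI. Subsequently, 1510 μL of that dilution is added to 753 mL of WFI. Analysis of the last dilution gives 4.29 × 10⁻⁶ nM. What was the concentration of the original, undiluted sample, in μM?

536 μM

Overall dilution factor = 250 × 1000 × 1001 × 499.7 = 1.25 × 10¹¹.
Original = 4.29 × 10⁻⁶ nM × 1.25 × 10¹¹ = 5.36 × 10⁵ nM = 536 μM.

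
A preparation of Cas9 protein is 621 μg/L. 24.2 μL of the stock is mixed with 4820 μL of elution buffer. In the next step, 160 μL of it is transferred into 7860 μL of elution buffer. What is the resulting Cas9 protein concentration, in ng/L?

Overall dilution factor = 200.2 × 50.12 = 1.00 × 10⁴.
621 μg/L / 1.00 × 10⁴ = 0.0619 μg/L = 61.9 ng/L.

61.9 ng/L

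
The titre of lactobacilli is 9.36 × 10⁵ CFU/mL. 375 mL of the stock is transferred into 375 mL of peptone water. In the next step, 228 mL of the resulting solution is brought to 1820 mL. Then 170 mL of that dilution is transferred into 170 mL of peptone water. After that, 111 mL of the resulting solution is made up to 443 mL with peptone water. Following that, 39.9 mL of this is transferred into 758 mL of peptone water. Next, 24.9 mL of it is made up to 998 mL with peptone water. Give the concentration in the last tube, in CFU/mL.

Overall dilution factor = 2 × 7.982 × 2 × 3.991 × 20.00 × 40.08 = 1.02 × 10⁵.
9.36 × 10⁵ CFU/mL / 1.02 × 10⁵ = 9.16 CFU/mL.

9.16 CFU/mL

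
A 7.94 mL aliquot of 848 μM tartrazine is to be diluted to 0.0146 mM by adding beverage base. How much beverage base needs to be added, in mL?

0.0146 mM = 14.6 μM.
V₂ = C₁V₁/C₂ = 848 × 7.94 / 14.6 = 461 mL.
Diluent to add = V₂ − V₁ = 461 − 7.94 = 453 mL.

453 mL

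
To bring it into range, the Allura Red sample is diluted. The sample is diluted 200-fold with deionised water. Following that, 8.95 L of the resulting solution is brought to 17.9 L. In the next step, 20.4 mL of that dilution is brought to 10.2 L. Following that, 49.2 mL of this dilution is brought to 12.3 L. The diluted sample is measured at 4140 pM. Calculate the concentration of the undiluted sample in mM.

207 mM

Overall dilution factor = 200 × 2 × 500 × 250 = 5.00 × 10⁷.
Original = 4140 pM × 5.00 × 10⁷ = 2.07 × 10¹¹ pM = 207 mM.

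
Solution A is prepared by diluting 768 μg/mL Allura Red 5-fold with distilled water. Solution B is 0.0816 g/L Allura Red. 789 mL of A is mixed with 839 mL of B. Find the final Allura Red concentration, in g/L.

C_A = 768 μg/mL / 5 = 154 μg/mL.
C_B = 0.0816 g/L = 81.6 μg/mL.
C_mix = (C_A·V_A + C_B·V_B)/(V_A + V_B) = (154×789 + 81.6×839) / 1628 = 116 μg/mL = 0.116 g/L.

0.116 g/L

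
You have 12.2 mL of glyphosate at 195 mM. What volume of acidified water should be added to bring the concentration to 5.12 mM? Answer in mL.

V₂ = C₁V₁/C₂ = 195 × 12.2 / 5.12 = 465 mL.
Diluent to add = V₂ − V₁ = 465 − 12.2 = 452 mL.

452 mL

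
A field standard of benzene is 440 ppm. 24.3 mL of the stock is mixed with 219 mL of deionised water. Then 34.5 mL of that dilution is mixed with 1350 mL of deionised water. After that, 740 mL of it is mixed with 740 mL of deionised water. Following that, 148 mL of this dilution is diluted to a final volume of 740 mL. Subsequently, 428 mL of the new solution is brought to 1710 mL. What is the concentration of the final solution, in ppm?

0.0274 ppm

Overall dilution factor = 10.01 × 40.13 × 2 × 5 × 3.995 = 1.61 × 10⁴.
440 ppm / 1.61 × 10⁴ = 0.0274 ppm.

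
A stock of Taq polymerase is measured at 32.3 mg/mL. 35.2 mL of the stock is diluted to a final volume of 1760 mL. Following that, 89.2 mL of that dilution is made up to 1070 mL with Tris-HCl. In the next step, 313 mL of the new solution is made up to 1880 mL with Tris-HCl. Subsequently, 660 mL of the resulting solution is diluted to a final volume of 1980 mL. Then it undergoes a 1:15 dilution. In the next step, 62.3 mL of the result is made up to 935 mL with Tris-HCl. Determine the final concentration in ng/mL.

Overall dilution factor = 50 × 12.00 × 6.006 × 3 × 15 × 15.01 = 2.43 × 10⁶.
32.3 mg/mL / 2.43 × 10⁶ = 1.33 × 10⁻⁵ mg/mL = 13.3 ng/mL.

13.3 ng/mL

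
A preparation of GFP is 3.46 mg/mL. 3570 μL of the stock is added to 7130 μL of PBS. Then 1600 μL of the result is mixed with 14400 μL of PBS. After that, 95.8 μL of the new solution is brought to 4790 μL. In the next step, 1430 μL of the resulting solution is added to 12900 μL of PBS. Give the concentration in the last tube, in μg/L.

Overall dilution factor = 2.997 × 10 × 50 × 10.02 = 1.50 × 10⁴.
3.46 mg/mL / 1.50 × 10⁴ = 2.30 × 10⁻⁴ mg/mL = 230 μg/L.

230 μg/L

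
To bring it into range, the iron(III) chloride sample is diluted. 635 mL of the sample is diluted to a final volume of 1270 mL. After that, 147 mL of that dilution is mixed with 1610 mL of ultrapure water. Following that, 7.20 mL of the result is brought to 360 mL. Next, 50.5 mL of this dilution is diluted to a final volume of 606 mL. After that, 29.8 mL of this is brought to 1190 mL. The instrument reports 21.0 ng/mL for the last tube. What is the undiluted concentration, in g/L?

12.0 g/L

Overall dilution factor = 2 × 11.95 × 50 × 12 × 39.93 = 5.73 × 10⁵.
Original = 21.0 ng/mL × 5.73 × 10⁵ = 1.20 × 10⁷ ng/mL = 12.0 g/L.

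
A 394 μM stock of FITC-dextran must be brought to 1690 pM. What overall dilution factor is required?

Factor = C₀/C_target = 394 μM / 1690 pM = 2.33 × 10⁵.

2.33 × 10⁵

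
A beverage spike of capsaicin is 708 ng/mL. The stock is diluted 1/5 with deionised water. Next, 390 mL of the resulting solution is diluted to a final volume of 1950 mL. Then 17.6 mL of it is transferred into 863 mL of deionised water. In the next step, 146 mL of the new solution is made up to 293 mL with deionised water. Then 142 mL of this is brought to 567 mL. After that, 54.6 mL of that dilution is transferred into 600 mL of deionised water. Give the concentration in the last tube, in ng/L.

5.89 ng/L

Overall dilution factor = 5 × 5 × 50.03 × 2.007 × 3.993 × 11.99 = 1.20 × 10⁵.
708 ng/mL / 1.20 × 10⁵ = 5.89 × 10⁻³ ng/mL = 5.89 ng/L.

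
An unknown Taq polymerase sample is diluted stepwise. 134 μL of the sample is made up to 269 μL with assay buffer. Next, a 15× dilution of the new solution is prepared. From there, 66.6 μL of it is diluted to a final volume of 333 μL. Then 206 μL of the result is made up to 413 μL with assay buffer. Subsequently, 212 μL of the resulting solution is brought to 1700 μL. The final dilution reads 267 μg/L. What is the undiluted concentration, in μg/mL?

Overall dilution factor = 2.007 × 15 × 5 × 2.005 × 8.019 = 2420.
Original = 267 μg/L × 2420 = 6.46 × 10⁵ μg/L = 646 μg/mL.

646 μg/mL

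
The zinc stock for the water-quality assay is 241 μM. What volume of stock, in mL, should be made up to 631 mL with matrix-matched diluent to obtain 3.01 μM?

7.88 mL

V₁ = C₂V₂/C₁ = 3.01 × 631 / 241 = 7.88 mL.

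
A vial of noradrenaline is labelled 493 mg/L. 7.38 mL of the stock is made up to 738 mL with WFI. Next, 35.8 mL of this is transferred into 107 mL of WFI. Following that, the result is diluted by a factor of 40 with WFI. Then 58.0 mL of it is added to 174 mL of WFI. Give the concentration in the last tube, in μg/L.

7.72 μg/L

Overall dilution factor = 100 × 3.989 × 40 × 4 = 6.38 × 10⁴.
493 mg/L / 6.38 × 10⁴ = 7.72 × 10⁻³ mg/L = 7.72 μg/L.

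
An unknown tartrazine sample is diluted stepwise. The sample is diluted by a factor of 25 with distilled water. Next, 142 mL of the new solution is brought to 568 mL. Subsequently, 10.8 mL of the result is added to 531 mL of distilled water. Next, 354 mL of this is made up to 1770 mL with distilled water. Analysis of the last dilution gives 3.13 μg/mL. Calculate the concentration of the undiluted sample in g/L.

Overall dilution factor = 25 × 4 × 50.17 × 5 = 2.51 × 10⁴.
Original = 3.13 μg/mL × 2.51 × 10⁴ = 7.85 × 10⁴ μg/mL = 78.5 g/L.

78.5 g/L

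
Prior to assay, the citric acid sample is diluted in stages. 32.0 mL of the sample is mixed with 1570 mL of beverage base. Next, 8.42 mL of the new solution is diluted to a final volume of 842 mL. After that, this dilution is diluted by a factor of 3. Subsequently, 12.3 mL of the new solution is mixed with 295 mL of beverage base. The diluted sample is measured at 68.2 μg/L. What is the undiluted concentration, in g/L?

Overall dilution factor = 50.06 × 100 × 3 × 24.98 = 3.75 × 10⁵.
Original = 68.2 μg/L × 3.75 × 10⁵ = 2.56 × 10⁷ μg/L = 25.6 g/L.

25.6 g/L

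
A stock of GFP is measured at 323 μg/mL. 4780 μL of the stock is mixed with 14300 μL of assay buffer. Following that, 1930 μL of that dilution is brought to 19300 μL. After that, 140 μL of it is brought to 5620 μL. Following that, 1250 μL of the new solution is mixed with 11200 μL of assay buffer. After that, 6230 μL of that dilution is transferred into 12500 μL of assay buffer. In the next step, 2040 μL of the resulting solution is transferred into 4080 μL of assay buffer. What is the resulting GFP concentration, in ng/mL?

Overall dilution factor = 3.992 × 10 × 40.14 × 9.960 × 3.006 × 3 = 1.44 × 10⁵.
323 μg/mL / 1.44 × 10⁵ = 2.24 × 10⁻³ μg/mL = 2.24 ng/mL.

2.24 ng/mL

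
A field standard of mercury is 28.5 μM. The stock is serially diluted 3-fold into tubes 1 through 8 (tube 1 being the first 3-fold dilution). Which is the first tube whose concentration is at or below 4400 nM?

tube 2

Tube n has concentration 28.5 μM / 3ⁿ.
Need 3ⁿ ≥ 28.5 μM / 4400 nM = 6.48, so n ≥ 1.70.
First such tube: n = 2.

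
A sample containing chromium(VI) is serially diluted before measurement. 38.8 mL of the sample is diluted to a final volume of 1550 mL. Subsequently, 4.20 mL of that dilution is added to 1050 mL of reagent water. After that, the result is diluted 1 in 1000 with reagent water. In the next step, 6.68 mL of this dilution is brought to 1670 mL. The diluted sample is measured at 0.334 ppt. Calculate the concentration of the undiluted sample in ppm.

Overall dilution factor = 39.95 × 251 × 1000 × 250 = 2.51 × 10⁹.
Original = 0.334 ppt × 2.51 × 10⁹ = 8.37 × 10⁸ ppt = 837 ppm.

837 ppm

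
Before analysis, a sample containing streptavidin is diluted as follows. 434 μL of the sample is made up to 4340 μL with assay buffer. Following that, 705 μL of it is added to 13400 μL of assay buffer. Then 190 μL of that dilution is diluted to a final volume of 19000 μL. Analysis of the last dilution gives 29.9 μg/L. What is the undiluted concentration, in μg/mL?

Overall dilution factor = 10 × 20.01 × 100 = 2.00 × 10⁴.
Original = 29.9 μg/L × 2.00 × 10⁴ = 5.98 × 10⁵ μg/L = 598 μg/mL.

598 μg/mL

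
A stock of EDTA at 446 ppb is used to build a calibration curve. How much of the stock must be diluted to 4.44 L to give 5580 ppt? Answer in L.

0.0555 L

5580 ppt = 5.58 ppb.
V₁ = C₂V₂/C₁ = 5.58 × 4.44 / 446 = 0.0555 L.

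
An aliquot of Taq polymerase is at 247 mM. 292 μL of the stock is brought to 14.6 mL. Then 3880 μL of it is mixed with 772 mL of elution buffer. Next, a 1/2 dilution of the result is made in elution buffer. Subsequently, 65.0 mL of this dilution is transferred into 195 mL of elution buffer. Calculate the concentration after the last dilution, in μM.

3.09 μM

Overall dilution factor = 50 × 200.0 × 2 × 4 = 8.00 × 10⁴.
247 mM / 8.00 × 10⁴ = 3.09 × 10⁻³ mM = 3.09 μM.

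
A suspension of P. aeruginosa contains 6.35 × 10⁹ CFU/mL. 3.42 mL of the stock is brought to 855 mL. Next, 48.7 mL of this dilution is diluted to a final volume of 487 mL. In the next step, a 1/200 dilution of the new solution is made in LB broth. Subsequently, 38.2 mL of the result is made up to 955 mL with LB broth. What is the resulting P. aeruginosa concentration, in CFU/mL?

508 CFU/mL

Overall dilution factor = 250 × 10 × 200 × 25 = 1.25 × 10⁷.
6.35 × 10⁹ CFU/mL / 1.25 × 10⁷ = 508 CFU/mL.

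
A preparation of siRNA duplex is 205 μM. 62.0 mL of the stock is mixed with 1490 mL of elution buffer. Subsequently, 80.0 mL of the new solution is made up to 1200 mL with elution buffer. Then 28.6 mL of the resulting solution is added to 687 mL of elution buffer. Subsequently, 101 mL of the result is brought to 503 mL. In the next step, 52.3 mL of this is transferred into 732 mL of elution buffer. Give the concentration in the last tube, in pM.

Overall dilution factor = 25.03 × 15 × 25.02 × 4.980 × 15.00 = 7.02 × 10⁵.
205 μM / 7.02 × 10⁵ = 2.92 × 10⁻⁴ μM = 292 pM.

292 pM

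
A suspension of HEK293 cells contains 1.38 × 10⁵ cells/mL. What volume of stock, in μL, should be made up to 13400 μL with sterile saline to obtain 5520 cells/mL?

536 μL

V₁ = C₂V₂/C₁ = 5520 × 13400 / 1.38 × 10⁵ = 536 μL.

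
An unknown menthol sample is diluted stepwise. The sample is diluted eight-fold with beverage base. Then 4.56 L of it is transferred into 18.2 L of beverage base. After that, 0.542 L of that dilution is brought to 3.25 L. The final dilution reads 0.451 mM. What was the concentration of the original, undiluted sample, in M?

0.108 M

Overall dilution factor = 8 × 4.991 × 5.996 = 239.
Original = 0.451 mM × 239 = 108 mM = 0.108 M.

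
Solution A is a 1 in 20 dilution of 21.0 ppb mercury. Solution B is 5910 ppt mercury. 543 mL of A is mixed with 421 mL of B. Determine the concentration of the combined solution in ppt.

C_A = 21.0 ppb / 20 = 1.05 ppb.
C_B = 5910 ppt = 5.91 ppb.
C_mix = (C_A·V_A + C_B·V_B)/(V_A + V_B) = (1.05×543 + 5.91×421) / 964.0 = 3.17 ppb = 3170 ppt.

3170 ppt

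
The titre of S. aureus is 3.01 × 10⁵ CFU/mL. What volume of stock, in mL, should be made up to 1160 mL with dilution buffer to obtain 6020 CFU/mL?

23.2 mL

V₁ = C₂V₂/C₁ = 6020 × 1160 / 3.01 × 10⁵ = 23.2 mL.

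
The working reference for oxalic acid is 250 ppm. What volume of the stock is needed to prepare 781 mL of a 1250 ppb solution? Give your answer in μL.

1250 ppb = 1.25 ppm.
V₁ = C₂V₂/C₁ = 1.25 × 781 / 250 = 3.91 mL = 3910 μL.

3910 μL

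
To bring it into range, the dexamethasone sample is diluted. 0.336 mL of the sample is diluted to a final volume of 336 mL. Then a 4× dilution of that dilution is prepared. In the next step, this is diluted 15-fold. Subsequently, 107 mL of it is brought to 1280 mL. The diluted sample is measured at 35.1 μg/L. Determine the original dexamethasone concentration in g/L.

Overall dilution factor = 1000 × 4 × 15 × 11.96 = 7.18 × 10⁵.
Original = 35.1 μg/L × 7.18 × 10⁵ = 2.52 × 10⁷ μg/L = 25.2 g/L.

25.2 g/L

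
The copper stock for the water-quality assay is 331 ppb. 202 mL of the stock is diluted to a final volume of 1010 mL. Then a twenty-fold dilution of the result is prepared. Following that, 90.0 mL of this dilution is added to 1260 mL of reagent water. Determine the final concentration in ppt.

221 ppt

Overall dilution factor = 5 × 20 × 15 = 1500.
331 ppb / 1500 = 0.221 ppb = 221 ppt.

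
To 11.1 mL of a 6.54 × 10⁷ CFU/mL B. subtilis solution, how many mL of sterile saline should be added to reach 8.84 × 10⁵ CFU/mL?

V₂ = C₁V₁/C₂ = 6.54 × 10⁷ × 11.1 / 8.84 × 10⁵ = 821 mL.
Diluent to add = V₂ − V₁ = 821 − 11.1 = 810 mL.

810 mL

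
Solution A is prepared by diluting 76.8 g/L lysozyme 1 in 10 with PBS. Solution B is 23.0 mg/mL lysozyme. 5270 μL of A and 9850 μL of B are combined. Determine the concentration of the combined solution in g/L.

17.7 g/L

C_A = 76.8 g/L / 10 = 7.68 g/L.
C_B = 23.0 mg/mL = 23.0 g/L.
C_mix = (C_A·V_A + C_B·V_B)/(V_A + V_B) = (7.68×5270 + 23.0×9850) / 15120 = 17.7 g/L.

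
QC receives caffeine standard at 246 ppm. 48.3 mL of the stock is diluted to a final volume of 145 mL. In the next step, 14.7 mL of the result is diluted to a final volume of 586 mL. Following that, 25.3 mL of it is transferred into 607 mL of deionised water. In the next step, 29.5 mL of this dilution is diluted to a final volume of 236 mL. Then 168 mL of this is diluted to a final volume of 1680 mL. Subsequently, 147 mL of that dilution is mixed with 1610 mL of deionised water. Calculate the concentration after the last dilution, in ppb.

Overall dilution factor = 3.002 × 39.86 × 24.99 × 8 × 10 × 11.95 = 2.86 × 10⁶.
246 ppm / 2.86 × 10⁶ = 8.60 × 10⁻⁵ ppm = 0.0860 ppb.

0.0860 ppb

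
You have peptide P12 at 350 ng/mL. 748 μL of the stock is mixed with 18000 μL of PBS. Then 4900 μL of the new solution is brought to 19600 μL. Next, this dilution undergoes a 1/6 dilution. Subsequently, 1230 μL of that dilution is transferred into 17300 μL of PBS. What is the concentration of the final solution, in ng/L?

Overall dilution factor = 25.06 × 4 × 6 × 15.07 = 9062.
350 ng/mL / 9062 = 0.0386 ng/mL = 38.6 ng/L.

38.6 ng/L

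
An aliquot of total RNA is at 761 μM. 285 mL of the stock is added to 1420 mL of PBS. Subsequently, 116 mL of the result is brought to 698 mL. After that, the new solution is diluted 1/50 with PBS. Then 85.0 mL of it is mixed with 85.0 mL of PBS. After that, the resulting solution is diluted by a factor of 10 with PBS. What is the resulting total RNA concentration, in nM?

Overall dilution factor = 5.982 × 6.017 × 50 × 2 × 10 = 3.60 × 10⁴.
761 μM / 3.60 × 10⁴ = 0.0211 μM = 21.1 nM.

21.1 nM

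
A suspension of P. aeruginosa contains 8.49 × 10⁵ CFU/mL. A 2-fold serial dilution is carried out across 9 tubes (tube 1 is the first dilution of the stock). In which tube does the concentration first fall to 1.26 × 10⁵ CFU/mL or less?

Tube n has concentration 8.49 × 10⁵ CFU/mL / 2ⁿ.
Need 2ⁿ ≥ 8.49 × 10⁵ CFU/mL / 1.26 × 10⁵ CFU/mL = 6.74, so n ≥ 2.75.
First such tube: n = 3.

tube 3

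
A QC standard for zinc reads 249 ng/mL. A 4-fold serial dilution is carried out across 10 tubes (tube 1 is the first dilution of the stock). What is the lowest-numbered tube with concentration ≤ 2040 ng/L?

Tube n has concentration 249 ng/mL / 4ⁿ.
Need 4ⁿ ≥ 249 ng/mL / 2040 ng/L = 122, so n ≥ 3.47.
First such tube: n = 4.

tube 4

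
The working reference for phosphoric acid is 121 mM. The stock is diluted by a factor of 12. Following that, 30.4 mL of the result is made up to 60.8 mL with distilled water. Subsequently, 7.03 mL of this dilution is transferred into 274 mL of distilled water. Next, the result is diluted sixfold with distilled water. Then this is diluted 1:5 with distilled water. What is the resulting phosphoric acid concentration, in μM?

4.20 μM

Overall dilution factor = 12 × 2 × 39.98 × 6 × 5 = 2.88 × 10⁴.
121 mM / 2.88 × 10⁴ = 4.20 × 10⁻³ mM = 4.20 μM.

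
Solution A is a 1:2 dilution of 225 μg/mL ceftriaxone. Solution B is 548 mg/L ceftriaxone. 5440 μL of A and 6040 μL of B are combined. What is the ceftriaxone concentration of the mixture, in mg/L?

342 mg/L

C_A = 225 μg/mL / 2 = 112 μg/mL.
C_B = 548 mg/L = 548 μg/mL.
C_mix = (C_A·V_A + C_B·V_B)/(V_A + V_B) = (112×5440 + 548×6040) / 11480 = 342 μg/mL = 342 mg/L.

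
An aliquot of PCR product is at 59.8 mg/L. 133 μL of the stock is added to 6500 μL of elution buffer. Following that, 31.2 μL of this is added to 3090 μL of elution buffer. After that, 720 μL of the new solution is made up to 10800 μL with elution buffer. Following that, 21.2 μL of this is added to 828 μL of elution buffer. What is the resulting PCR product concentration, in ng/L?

19.9 ng/L

Overall dilution factor = 49.87 × 100.0 × 15 × 40.06 = 3.00 × 10⁶.
59.8 mg/L / 3.00 × 10⁶ = 1.99 × 10⁻⁵ mg/L = 19.9 ng/L.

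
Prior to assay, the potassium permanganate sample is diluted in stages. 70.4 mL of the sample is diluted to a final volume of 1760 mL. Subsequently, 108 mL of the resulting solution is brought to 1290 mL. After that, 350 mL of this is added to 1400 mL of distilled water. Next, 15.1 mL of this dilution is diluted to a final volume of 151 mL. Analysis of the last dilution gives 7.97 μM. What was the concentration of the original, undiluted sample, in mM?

Overall dilution factor = 25 × 11.94 × 5 × 10 = 1.49 × 10⁴.
Original = 7.97 μM × 1.49 × 10⁴ = 1.19 × 10⁵ μM = 119 mM.

119 mM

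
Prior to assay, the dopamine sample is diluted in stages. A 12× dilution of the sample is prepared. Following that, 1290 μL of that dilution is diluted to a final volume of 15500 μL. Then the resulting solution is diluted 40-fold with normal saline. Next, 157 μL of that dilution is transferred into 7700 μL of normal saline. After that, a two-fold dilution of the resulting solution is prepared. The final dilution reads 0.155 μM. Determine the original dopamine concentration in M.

Overall dilution factor = 12 × 12.02 × 40 × 50.04 × 2 = 5.77 × 10⁵.
Original = 0.155 μM × 5.77 × 10⁵ = 8.95 × 10⁴ μM = 0.0895 M.

0.0895 M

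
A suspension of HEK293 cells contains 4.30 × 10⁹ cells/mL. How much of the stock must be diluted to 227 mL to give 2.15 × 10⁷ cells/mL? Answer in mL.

V₁ = C₂V₂/C₁ = 2.15 × 10⁷ × 227 / 4.30 × 10⁹ = 1.14 mL.

1.14 mL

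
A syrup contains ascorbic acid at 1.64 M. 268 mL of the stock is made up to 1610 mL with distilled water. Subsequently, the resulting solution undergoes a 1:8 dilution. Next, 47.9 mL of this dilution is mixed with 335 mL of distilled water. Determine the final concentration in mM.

4.27 mM

Overall dilution factor = 6.007 × 8 × 7.994 = 384.
1.64 M / 384 = 4.27 × 10⁻³ M = 4.27 mM.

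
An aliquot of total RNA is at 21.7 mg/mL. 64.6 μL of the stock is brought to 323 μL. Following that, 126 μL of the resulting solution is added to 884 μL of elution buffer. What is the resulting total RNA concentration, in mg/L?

541 mg/L

Overall dilution factor = 5 × 8.016 = 40.1.
21.7 mg/mL / 40.1 = 0.541 mg/mL = 541 mg/L.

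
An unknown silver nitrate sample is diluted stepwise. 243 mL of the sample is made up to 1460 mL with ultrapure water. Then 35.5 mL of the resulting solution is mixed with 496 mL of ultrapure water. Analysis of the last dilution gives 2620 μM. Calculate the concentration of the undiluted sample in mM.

Overall dilution factor = 6.008 × 14.97 = 90.0.
Original = 2620 μM × 90.0 = 2.36 × 10⁵ μM = 236 mM.

236 mM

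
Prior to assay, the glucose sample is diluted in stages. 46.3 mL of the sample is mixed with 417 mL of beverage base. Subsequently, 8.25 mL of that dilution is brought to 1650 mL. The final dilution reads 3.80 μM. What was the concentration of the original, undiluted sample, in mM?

7.60 mM

Overall dilution factor = 10.01 × 200 = 2001.
Original = 3.80 μM × 2001 = 7605 μM = 7.60 mM.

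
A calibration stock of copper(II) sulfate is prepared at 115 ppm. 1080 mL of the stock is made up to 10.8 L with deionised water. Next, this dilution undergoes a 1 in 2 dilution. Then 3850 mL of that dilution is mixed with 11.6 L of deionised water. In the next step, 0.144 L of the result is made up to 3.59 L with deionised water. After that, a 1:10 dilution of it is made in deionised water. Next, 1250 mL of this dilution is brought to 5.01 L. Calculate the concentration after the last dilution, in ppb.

Overall dilution factor = 10 × 2 × 4.013 × 24.93 × 10 × 4.008 = 8.02 × 10⁴.
115 ppm / 8.02 × 10⁴ = 1.43 × 10⁻³ ppm = 1.43 ppb.

1.43 ppb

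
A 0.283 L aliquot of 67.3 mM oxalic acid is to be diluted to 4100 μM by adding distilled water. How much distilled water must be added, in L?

4100 μM = 4.10 mM.
V₂ = C₁V₁/C₂ = 67.3 × 0.283 / 4.10 = 4.65 L.
Diluent to add = V₂ − V₁ = 4.65 − 0.283 = 4.36 L.

4.36 L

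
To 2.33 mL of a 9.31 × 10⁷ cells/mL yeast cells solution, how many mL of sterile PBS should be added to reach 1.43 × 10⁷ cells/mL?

12.8 mL

V₂ = C₁V₁/C₂ = 9.31 × 10⁷ × 2.33 / 1.43 × 10⁷ = 15.2 mL.
Diluent to add = V₂ − V₁ = 15.2 − 2.33 = 12.8 mL.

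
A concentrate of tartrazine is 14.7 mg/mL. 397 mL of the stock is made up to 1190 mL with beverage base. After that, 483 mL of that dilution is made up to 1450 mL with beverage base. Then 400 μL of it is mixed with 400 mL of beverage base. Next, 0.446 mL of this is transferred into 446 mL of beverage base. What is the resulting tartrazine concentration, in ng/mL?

Overall dilution factor = 2.997 × 3.002 × 1001 × 1001 = 9.02 × 10⁶.
14.7 mg/mL / 9.02 × 10⁶ = 1.63 × 10⁻⁶ mg/mL = 1.63 ng/mL.

1.63 ng/mL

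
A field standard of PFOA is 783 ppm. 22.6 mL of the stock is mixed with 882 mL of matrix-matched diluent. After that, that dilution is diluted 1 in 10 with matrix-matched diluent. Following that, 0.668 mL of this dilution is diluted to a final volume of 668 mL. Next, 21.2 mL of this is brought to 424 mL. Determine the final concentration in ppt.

Overall dilution factor = 40.03 × 10 × 1000 × 20 = 8.01 × 10⁶.
783 ppm / 8.01 × 10⁶ = 9.78 × 10⁻⁵ ppm = 97.8 ppt.

97.8 ppt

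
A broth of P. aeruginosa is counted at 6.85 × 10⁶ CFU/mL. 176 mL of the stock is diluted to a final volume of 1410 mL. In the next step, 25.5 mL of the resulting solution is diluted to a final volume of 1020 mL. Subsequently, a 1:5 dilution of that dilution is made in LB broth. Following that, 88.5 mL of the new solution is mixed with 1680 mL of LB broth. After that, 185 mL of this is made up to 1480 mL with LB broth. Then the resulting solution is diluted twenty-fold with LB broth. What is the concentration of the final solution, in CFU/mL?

1.34 CFU/mL

Overall dilution factor = 8.011 × 40 × 5 × 19.98 × 8 × 20 = 5.12 × 10⁶.
6.85 × 10⁶ CFU/mL / 5.12 × 10⁶ = 1.34 CFU/mL.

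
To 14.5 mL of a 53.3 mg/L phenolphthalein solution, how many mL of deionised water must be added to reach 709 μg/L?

1080 mL

709 μg/L = 0.709 mg/L.
V₂ = C₁V₁/C₂ = 53.3 × 14.5 / 0.709 = 1090 mL.
Diluent to add = V₂ − V₁ = 1090 − 14.5 = 1080 mL.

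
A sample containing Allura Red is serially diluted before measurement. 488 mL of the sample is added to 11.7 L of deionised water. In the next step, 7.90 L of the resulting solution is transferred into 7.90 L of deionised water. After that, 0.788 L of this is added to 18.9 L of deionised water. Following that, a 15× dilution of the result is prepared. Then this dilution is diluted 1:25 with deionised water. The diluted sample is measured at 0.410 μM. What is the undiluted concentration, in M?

Overall dilution factor = 24.98 × 2 × 24.98 × 15 × 25 = 4.68 × 10⁵.
Original = 0.410 μM × 4.68 × 10⁵ = 1.92 × 10⁵ μM = 0.192 M.

0.192 M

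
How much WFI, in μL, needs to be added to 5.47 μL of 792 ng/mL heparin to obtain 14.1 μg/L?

14.1 μg/L = 14.1 ng/mL.
V₂ = C₁V₁/C₂ = 792 × 5.47 / 14.1 = 307 μL.
Diluent to add = V₂ − V₁ = 307 − 5.47 = 302 μL.

302 μL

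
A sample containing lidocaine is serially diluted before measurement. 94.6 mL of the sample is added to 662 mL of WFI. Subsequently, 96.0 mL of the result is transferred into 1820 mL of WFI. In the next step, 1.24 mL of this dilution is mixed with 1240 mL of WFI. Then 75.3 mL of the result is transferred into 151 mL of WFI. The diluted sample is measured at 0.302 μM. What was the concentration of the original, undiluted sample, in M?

0.145 M

Overall dilution factor = 7.998 × 19.96 × 1001 × 3.005 = 4.80 × 10⁵.
Original = 0.302 μM × 4.80 × 10⁵ = 1.45 × 10⁵ μM = 0.145 M.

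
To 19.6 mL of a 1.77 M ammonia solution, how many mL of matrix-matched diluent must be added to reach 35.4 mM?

35.4 mM = 0.0354 M.
V₂ = C₁V₁/C₂ = 1.77 × 19.6 / 0.0354 = 980 mL.
Diluent to add = V₂ − V₁ = 980 − 19.6 = 960 mL.

960 mL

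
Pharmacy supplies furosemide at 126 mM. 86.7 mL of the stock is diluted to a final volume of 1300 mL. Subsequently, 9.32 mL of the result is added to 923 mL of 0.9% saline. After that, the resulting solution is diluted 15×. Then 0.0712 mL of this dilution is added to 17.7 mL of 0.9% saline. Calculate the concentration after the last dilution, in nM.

Overall dilution factor = 14.99 × 100.0 × 15 × 249.6 = 5.62 × 10⁶.
126 mM / 5.62 × 10⁶ = 2.24 × 10⁻⁵ mM = 22.4 nM.

22.4 nM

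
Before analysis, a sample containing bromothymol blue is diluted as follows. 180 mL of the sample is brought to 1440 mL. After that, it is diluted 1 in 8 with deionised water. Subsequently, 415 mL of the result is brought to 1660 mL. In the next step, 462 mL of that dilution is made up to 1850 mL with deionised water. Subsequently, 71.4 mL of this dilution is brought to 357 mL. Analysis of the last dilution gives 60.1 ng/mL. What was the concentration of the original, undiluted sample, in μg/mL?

308 μg/mL

Overall dilution factor = 8 × 8 × 4 × 4.004 × 5 = 5126.
Original = 60.1 ng/mL × 5126 = 3.08 × 10⁵ ng/mL = 308 μg/mL.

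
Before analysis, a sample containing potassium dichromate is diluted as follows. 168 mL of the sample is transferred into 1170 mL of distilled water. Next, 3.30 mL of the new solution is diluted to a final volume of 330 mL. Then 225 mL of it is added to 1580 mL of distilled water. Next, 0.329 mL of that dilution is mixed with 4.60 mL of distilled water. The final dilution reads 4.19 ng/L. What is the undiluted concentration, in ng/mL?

Overall dilution factor = 7.964 × 100 × 8.022 × 14.98 = 9.57 × 10⁴.
Original = 4.19 ng/L × 9.57 × 10⁴ = 4.01 × 10⁵ ng/L = 401 ng/mL.

401 ng/mL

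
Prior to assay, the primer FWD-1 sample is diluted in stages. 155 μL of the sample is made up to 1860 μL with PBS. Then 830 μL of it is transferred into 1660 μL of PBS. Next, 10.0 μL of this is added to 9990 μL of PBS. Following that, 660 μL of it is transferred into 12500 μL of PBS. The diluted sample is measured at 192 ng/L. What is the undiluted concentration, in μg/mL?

Overall dilution factor = 12 × 3 × 1000 × 19.94 = 7.18 × 10⁵.
Original = 192 ng/L × 7.18 × 10⁵ = 1.38 × 10⁸ ng/L = 138 μg/mL.

138 μg/mL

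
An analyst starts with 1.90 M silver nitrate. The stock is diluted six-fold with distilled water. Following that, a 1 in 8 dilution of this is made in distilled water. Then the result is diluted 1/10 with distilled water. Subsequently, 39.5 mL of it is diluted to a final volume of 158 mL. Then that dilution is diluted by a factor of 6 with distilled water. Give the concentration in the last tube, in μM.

Overall dilution factor = 6 × 8 × 10 × 4 × 6 = 1.15 × 10⁴.
1.90 M / 1.15 × 10⁴ = 1.65 × 10⁻⁴ M = 165 μM.

165 μM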